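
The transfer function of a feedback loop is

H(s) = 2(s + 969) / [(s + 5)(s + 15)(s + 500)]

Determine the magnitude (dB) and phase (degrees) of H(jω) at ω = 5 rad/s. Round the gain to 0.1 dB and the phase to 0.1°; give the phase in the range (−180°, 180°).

-29.2 dB, -63.7°

At s = jω = j5:
zero (s+969): 969 + j5 → |·| = √(969²+5²) = √938986 ≈ 969.01, ∠ = arctan(5/969) ≈ 0.30°
pole (s+5): 5 + j5 → |·| = √(5²+5²) = √50 ≈ 7.0711, ∠ = arctan(5/5) ≈ 45.00°
pole (s+15): 15 + j5 → |·| = √(15²+5²) = √250 ≈ 15.811, ∠ = arctan(5/15) ≈ 18.43°
pole (s+500): 500 + j5 → |·| = √(500²+5²) = √250025 ≈ 500.02, ∠ = arctan(5/500) ≈ 0.57°
|H| = 2 · 969.01 / 55903 ≈ 0.034668
Gain = 20 log₁₀(0.034668) ≈ -29.20 dB
∠H = 0.30° − 64.00° = -63.70°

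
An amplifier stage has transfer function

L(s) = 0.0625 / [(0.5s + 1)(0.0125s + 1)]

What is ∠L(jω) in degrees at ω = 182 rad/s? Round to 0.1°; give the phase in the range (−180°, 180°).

At ω = 182 rad/s:
pole (1 + j182·0.5) = 1 + j91 → |·| ≈ 91.005, ∠ ≈ 89.37°
pole (1 + j182·0.0125) = 1 + j2.275 → |·| ≈ 2.4851, ∠ ≈ 66.27°
∠L = (0°) − (89.37° + 66.27°) = -155.64°

-155.6°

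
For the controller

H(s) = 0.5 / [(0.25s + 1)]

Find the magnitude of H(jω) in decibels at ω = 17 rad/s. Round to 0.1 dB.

-18.8 dB

At ω = 17 rad/s:
pole (1 + j17·0.25) = 1 + j4.25 → |·| ≈ 4.3661, ∠ ≈ 76.76°
|H| = 0.5 · 1 / (4.3661) ≈ 0.11452
Gain = 20 log₁₀(0.11452) ≈ -18.82 dB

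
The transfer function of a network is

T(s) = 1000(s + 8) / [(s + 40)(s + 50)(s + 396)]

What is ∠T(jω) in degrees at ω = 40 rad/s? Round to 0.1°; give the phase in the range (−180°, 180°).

-10.7°

At s = jω = j40:
zero (s+8): 8 + j40 → |·| = √(8²+40²) = √1664 ≈ 40.792, ∠ = arctan(40/8) ≈ 78.69°
pole (s+40): 40 + j40 → |·| = √(40²+40²) = √3200 ≈ 56.569, ∠ = arctan(40/40) ≈ 45.00°
pole (s+50): 50 + j40 → |·| = √(50²+40²) = √4100 ≈ 64.031, ∠ = arctan(40/50) ≈ 38.66°
pole (s+396): 396 + j40 → |·| = √(396²+40²) = √158416 ≈ 398.02, ∠ = arctan(40/396) ≈ 5.77°
∠T = 78.69° − 89.43° = -10.74°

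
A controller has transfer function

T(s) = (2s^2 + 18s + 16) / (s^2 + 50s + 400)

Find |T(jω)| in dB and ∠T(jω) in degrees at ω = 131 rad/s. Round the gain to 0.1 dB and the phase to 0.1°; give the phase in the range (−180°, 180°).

5.6 dB, 17.4°

Substitute s = j131:
Numerator: 2(j131)^2 + 18(j131) + 16 = -34306 + j2358
Denominator: (j131)^2 + 50(j131) + 400 = -16761 + j6550
|N| = √(34306² + 2358²) ≈ 34387, ∠N ≈ 176.07°
|D| = √(16761² + 6550²) ≈ 17995, ∠D ≈ 158.66°
|T| = 34387 / 17995 ≈ 1.9109
Gain = 20 log₁₀(1.9109) ≈ 5.62 dB
∠T = 176.07° − 158.66° = 17.41°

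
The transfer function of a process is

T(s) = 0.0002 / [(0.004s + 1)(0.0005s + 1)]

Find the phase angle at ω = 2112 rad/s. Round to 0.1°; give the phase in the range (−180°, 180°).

At ω = 2112 rad/s:
pole (1 + j2112·0.004) = 1 + j8.448 → |·| ≈ 8.507, ∠ ≈ 83.25°
pole (1 + j2112·0.0005) = 1 + j1.056 → |·| ≈ 1.4544, ∠ ≈ 46.56°
∠T = (0°) − (83.25° + 46.56°) = -129.81°

-129.8°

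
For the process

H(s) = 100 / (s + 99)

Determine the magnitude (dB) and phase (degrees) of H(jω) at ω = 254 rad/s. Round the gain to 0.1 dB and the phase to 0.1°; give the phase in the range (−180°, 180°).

Substitute s = j254:
Numerator: 100 = 100 + j0
Denominator: (j254) + 99 = 99 + j254
|N| = √(100² + 0²) ≈ 100, ∠N ≈ 0.00°
|D| = √(99² + 254²) ≈ 272.61, ∠D ≈ 68.71°
|H| = 100 / 272.61 ≈ 0.36682
Gain = 20 log₁₀(0.36682) ≈ -8.71 dB
∠H = 0.00° − 68.71° = -68.71°

-8.7 dB, -68.7°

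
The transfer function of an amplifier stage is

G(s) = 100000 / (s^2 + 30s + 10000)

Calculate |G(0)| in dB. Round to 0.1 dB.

20.0 dB

G(0) = 100000 / 10000 = 10
20 log₁₀(10) ≈ 20.00 dB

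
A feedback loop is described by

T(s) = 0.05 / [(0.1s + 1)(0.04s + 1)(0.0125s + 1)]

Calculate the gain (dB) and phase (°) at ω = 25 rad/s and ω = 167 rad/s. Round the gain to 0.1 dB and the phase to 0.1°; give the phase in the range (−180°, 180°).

ω = 25: -38.0 dB, -130.6°; ω = 167: -74.4 dB, 127.5°

At ω = 25 rad/s:
pole (1 + j25·0.1) = 1 + j2.5 → |·| ≈ 2.6926, ∠ ≈ 68.20°
pole (1 + j25·0.04) = 1 + j1 → |·| ≈ 1.4142, ∠ ≈ 45.00°
pole (1 + j25·0.0125) = 1 + j0.3125 → |·| ≈ 1.0477, ∠ ≈ 17.35°
|T| = 0.05 · 1 / (2.6926 · 1.4142 · 1.0477) ≈ 0.012533
Gain = 20 log₁₀(0.012533) ≈ -38.04 dB
∠T = (0°) − (68.20° + 45.00° + 17.35°) = -130.55°

At ω = 167 rad/s:
pole (1 + j167·0.1) = 1 + j16.7 → |·| ≈ 16.73, ∠ ≈ 86.57°
pole (1 + j167·0.04) = 1 + j6.68 → |·| ≈ 6.7544, ∠ ≈ 81.49°
pole (1 + j167·0.0125) = 1 + j2.0875 → |·| ≈ 2.3147, ∠ ≈ 64.40°
|T| = 0.05 · 1 / (16.73 · 6.7544 · 2.3147) ≈ 0.00019116
Gain = 20 log₁₀(0.00019116) ≈ -74.37 dB
∠T = (0°) − (86.57° + 81.49° + 64.40°) = -232.46° ≡ 127.54° (principal value)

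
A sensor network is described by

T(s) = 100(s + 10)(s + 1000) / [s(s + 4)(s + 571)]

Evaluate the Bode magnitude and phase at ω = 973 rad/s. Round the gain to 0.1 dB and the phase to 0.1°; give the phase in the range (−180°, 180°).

At s = jω = j973:
zero (s+10): 10 + j973 → |·| = √(10²+973²) = √946829 ≈ 973.05, ∠ = arctan(973/10) ≈ 89.41°
zero (s+1000): 1000 + j973 → |·| = √(1000²+973²) = √1946729 ≈ 1395.3, ∠ = arctan(973/1000) ≈ 44.22°
pole (s+4): 4 + j973 → |·| = √(4²+973²) = √946745 ≈ 973.01, ∠ = arctan(973/4) ≈ 89.76°
pole (s+571): 571 + j973 → |·| = √(571²+973²) = √1272770 ≈ 1128.2, ∠ = arctan(973/571) ≈ 59.59°
pole at origin: |s| = 973, ∠ = 90.00° (in denominator)
|T| = 100 · 1.3577e+06 / 1.0681e+09 ≈ 0.12711
Gain = 20 log₁₀(0.12711) ≈ -17.92 dB
∠T = 133.63° − 239.35° = -105.72°

-17.9 dB, -105.7°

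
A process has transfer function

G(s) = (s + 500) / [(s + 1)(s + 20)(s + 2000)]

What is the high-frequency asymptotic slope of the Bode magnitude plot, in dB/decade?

-40 dB/decade

Each pole contributes −20 dB/decade at high frequency; each zero contributes +20 dB/decade.
Net: 1 zero(s) − 3 pole(s) → -40 dB/decade.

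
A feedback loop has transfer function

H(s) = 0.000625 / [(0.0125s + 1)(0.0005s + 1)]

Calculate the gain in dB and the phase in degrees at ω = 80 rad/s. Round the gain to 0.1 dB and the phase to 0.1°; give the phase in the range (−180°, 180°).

At ω = 80 rad/s:
pole (1 + j80·0.0125) = 1 + j1 → |·| ≈ 1.4142, ∠ ≈ 45.00°
pole (1 + j80·0.0005) = 1 + j0.04 → |·| ≈ 1.0008, ∠ ≈ 2.29°
|H| = 0.000625 · 1 / (1.4142 · 1.0008) ≈ 0.00044159
Gain = 20 log₁₀(0.00044159) ≈ -67.10 dB
∠H = (0°) − (45.00° + 2.29°) = -47.29°

-67.1 dB, -47.3°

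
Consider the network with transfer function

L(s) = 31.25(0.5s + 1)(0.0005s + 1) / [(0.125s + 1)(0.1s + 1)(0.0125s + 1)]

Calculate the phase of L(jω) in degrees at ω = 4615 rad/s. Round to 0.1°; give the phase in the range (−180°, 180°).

At ω = 4615 rad/s:
zero (1 + j4615·0.5) = 1 + j2307.5 → |·| ≈ 2307.5, ∠ ≈ 89.98°
zero (1 + j4615·0.0005) = 1 + j2.3075 → |·| ≈ 2.5149, ∠ ≈ 66.57°
pole (1 + j4615·0.125) = 1 + j576.875 → |·| ≈ 576.88, ∠ ≈ 89.90°
pole (1 + j4615·0.1) = 1 + j461.5 → |·| ≈ 461.5, ∠ ≈ 89.88°
pole (1 + j4615·0.0125) = 1 + j57.6875 → |·| ≈ 57.696, ∠ ≈ 89.01°
∠L = (89.98° + 66.57°) − (89.90° + 89.88° + 89.01°) = -112.24°

-112.2°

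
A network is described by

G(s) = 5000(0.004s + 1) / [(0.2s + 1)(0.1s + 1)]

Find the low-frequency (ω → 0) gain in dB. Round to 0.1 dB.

G(0) = 5000 · 1 / 1 = 5000
20 log₁₀(5000) ≈ 73.98 dB

74.0 dB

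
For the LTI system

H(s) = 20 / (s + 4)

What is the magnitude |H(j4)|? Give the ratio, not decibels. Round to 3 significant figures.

3.54

At s = jω = j4:
pole (s+4): 4 + j4 → |·| = √(4²+4²) = √32 ≈ 5.6569, ∠ = arctan(4/4) ≈ 45.00°
|H| = 20 / 5.6569 ≈ 3.5355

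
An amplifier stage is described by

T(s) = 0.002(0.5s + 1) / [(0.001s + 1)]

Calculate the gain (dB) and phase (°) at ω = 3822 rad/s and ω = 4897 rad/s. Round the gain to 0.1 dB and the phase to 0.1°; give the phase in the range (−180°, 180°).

At ω = 3822 rad/s:
zero (1 + j3822·0.5) = 1 + j1911 → |·| ≈ 1911, ∠ ≈ 89.97°
pole (1 + j3822·0.001) = 1 + j3.822 → |·| ≈ 3.9507, ∠ ≈ 75.34°
|T| = 0.002 · 1911 / (3.9507) ≈ 0.96742
Gain = 20 log₁₀(0.96742) ≈ -0.29 dB
∠T = (89.97°) − (75.34°) = 14.63°

At ω = 4897 rad/s:
zero (1 + j4897·0.5) = 1 + j2448.5 → |·| ≈ 2448.5, ∠ ≈ 89.98°
pole (1 + j4897·0.001) = 1 + j4.897 → |·| ≈ 4.9981, ∠ ≈ 78.46°
|T| = 0.002 · 2448.5 / (4.9981) ≈ 0.97977
Gain = 20 log₁₀(0.97977) ≈ -0.18 dB
∠T = (89.98°) − (78.46°) = 11.52°

ω = 3822: -0.3 dB, 14.6°; ω = 4897: -0.2 dB, 11.5°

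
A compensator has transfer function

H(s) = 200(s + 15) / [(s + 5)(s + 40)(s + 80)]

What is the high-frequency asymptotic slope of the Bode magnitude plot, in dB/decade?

-40 dB/decade

Each pole contributes −20 dB/decade at high frequency; each zero contributes +20 dB/decade.
Net: 1 zero(s) − 3 pole(s) → -40 dB/decade.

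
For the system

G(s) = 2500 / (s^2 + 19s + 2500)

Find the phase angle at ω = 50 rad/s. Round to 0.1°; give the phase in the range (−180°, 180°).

At s = jω = j50:
quadratic: (j50)² + 19·j50 + 2500 = 0 + j950 → |·| ≈ 950, ∠ ≈ 90.00°
∠G = 0.00° − 90.00° = -90.00°

-90.0°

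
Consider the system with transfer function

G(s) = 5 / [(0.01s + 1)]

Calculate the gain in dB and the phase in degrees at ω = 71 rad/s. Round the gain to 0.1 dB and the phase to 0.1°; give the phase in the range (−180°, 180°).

At ω = 71 rad/s:
pole (1 + j71·0.01) = 1 + j0.71 → |·| ≈ 1.2264, ∠ ≈ 35.37°
|G| = 5 · 1 / (1.2264) ≈ 4.077
Gain = 20 log₁₀(4.077) ≈ 12.21 dB
∠G = (0°) − (35.37°) = -35.37°

12.2 dB, -35.4°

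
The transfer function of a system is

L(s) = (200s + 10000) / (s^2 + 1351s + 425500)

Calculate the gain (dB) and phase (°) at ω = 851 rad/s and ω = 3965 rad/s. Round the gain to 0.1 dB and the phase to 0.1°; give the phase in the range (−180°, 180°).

ω = 851: -16.9 dB, -17.9°; ω = 3965: -26.2 dB, -71.4°

Substitute s = j851:
Numerator: 200(j851) + 10000 = 10000 + j170200
Denominator: (j851)^2 + 1351(j851) + 425500 = -298701 + j1149701
|N| = √(10000² + 170200²) ≈ 1.7049e+05, ∠N ≈ 86.64°
|D| = √(298701² + 1149701²) ≈ 1.1879e+06, ∠D ≈ 104.56°
|L| = 1.7049e+05 / 1.1879e+06 ≈ 0.14352
Gain = 20 log₁₀(0.14352) ≈ -16.86 dB
∠L = 86.64° − 104.56° = -17.92°

Substitute s = j3965:
Numerator: 200(j3965) + 10000 = 10000 + j793000
Denominator: (j3965)^2 + 1351(j3965) + 425500 = -15295725 + j5356715
|N| = √(10000² + 793000²) ≈ 7.9306e+05, ∠N ≈ 89.28°
|D| = √(15295725² + 5356715²) ≈ 1.6207e+07, ∠D ≈ 160.70°
|L| = 7.9306e+05 / 1.6207e+07 ≈ 0.048933
Gain = 20 log₁₀(0.048933) ≈ -26.21 dB
∠L = 89.28° − 160.70° = -71.42°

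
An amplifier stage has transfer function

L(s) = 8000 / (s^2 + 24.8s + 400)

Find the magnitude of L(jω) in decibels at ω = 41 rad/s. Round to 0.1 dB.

13.8 dB

At s = jω = j41:
quadratic: (j41)² + 24.8·j41 + 400 = -1281 + j1016.8 → |·| ≈ 1635.5, ∠ ≈ 141.56°
|L| = 8000 / 1635.5 ≈ 4.8915
Gain = 20 log₁₀(4.8915) ≈ 13.79 dB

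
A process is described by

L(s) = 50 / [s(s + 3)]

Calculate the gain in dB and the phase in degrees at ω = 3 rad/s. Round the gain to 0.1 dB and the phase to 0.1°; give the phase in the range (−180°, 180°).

11.9 dB, -135.0°

At s = jω = j3:
pole (s+3): 3 + j3 → |·| = √(3²+3²) = √18 ≈ 4.2426, ∠ = arctan(3/3) ≈ 45.00°
pole at origin: |s| = 3, ∠ = 90.00° (in denominator)
|L| = 50 / 12.728 ≈ 3.9283
Gain = 20 log₁₀(3.9283) ≈ 11.88 dB
∠L = 0.00° − 135.00° = -135.00°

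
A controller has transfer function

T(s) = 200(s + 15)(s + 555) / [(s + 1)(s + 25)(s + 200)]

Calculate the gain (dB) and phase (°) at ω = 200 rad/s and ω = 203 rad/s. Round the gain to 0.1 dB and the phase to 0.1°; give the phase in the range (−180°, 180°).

ω = 200: 6.3 dB, -112.1°; ω = 203: 6.2 dB, -112.3°

At s = jω = j200:
zero (s+15): 15 + j200 → |·| = √(15²+200²) = √40225 ≈ 200.56, ∠ = arctan(200/15) ≈ 85.71°
zero (s+555): 555 + j200 → |·| = √(555²+200²) = √348025 ≈ 589.94, ∠ = arctan(200/555) ≈ 19.82°
pole (s+1): 1 + j200 → |·| = √(1²+200²) = √40001 ≈ 200, ∠ = arctan(200/1) ≈ 89.71°
pole (s+25): 25 + j200 → |·| = √(25²+200²) = √40625 ≈ 201.56, ∠ = arctan(200/25) ≈ 82.87°
pole (s+200): 200 + j200 → |·| = √(200²+200²) = √80000 ≈ 282.84, ∠ = arctan(200/200) ≈ 45.00°
|T| = 200 · 1.1832e+05 / 1.1402e+07 ≈ 2.0754
Gain = 20 log₁₀(2.0754) ≈ 6.34 dB
∠T = 105.53° − 217.58° = -112.05°

At s = jω = j203:
zero (s+15): 15 + j203 → |·| = √(15²+203²) = √41434 ≈ 203.55, ∠ = arctan(203/15) ≈ 85.77°
zero (s+555): 555 + j203 → |·| = √(555²+203²) = √349234 ≈ 590.96, ∠ = arctan(203/555) ≈ 20.09°
pole (s+1): 1 + j203 → |·| = √(1²+203²) = √41210 ≈ 203, ∠ = arctan(203/1) ≈ 89.72°
pole (s+25): 25 + j203 → |·| = √(25²+203²) = √41834 ≈ 204.53, ∠ = arctan(203/25) ≈ 82.98°
pole (s+200): 200 + j203 → |·| = √(200²+203²) = √81209 ≈ 284.97, ∠ = arctan(203/200) ≈ 45.43°
|T| = 200 · 1.2029e+05 / 1.1832e+07 ≈ 2.0333
Gain = 20 log₁₀(2.0333) ≈ 6.16 dB
∠T = 105.86° − 218.13° = -112.27°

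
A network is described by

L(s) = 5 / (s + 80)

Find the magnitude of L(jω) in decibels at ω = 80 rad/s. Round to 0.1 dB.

At s = jω = j80:
pole (s+80): 80 + j80 → |·| = √(80²+80²) = √12800 ≈ 113.14, ∠ = arctan(80/80) ≈ 45.00°
|L| = 5 / 113.14 ≈ 0.044193
Gain = 20 log₁₀(0.044193) ≈ -27.09 dB

-27.1 dB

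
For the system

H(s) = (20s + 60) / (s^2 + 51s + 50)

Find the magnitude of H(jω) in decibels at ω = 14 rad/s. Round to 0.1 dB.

-8.1 dB

Substitute s = j14:
Numerator: 20(j14) + 60 = 60 + j280
Denominator: (j14)^2 + 51(j14) + 50 = -146 + j714
|N| = √(60² + 280²) ≈ 286.36, ∠N ≈ 77.91°
|D| = √(146² + 714²) ≈ 728.77, ∠D ≈ 101.56°
|H| = 286.36 / 728.77 ≈ 0.39294
Gain = 20 log₁₀(0.39294) ≈ -8.11 dB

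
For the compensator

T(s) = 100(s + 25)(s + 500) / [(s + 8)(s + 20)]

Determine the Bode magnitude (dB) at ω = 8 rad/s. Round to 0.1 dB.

74.6 dB

At s = jω = j8:
zero (s+25): 25 + j8 → |·| = √(25²+8²) = √689 ≈ 26.249, ∠ = arctan(8/25) ≈ 17.74°
zero (s+500): 500 + j8 → |·| = √(500²+8²) = √250064 ≈ 500.06, ∠ = arctan(8/500) ≈ 0.92°
pole (s+8): 8 + j8 → |·| = √(8²+8²) = √128 ≈ 11.314, ∠ = arctan(8/8) ≈ 45.00°
pole (s+20): 20 + j8 → |·| = √(20²+8²) = √464 ≈ 21.541, ∠ = arctan(8/20) ≈ 21.80°
|T| = 100 · 13126 / 243.71 ≈ 5385.9
Gain = 20 log₁₀(5385.9) ≈ 74.63 dB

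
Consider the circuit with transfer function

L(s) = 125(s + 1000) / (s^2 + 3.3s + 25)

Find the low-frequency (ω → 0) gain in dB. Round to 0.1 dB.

L(0) = 125·1000 / 25 = 5000
20 log₁₀(5000) ≈ 73.98 dB

74.0 dB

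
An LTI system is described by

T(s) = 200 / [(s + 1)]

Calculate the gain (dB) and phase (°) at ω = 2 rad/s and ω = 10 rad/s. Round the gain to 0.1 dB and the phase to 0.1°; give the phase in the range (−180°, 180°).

ω = 2: 39.0 dB, -63.4°; ω = 10: 26.0 dB, -84.3°

At ω = 2 rad/s:
pole (1 + j2·1) = 1 + j2 → |·| ≈ 2.2361, ∠ ≈ 63.43°
|T| = 200 · 1 / (2.2361) ≈ 89.441
Gain = 20 log₁₀(89.441) ≈ 39.03 dB
∠T = (0°) − (63.43°) = -63.43°

At ω = 10 rad/s:
pole (1 + j10·1) = 1 + j10 → |·| ≈ 10.05, ∠ ≈ 84.29°
|T| = 200 · 1 / (10.05) ≈ 19.9
Gain = 20 log₁₀(19.9) ≈ 25.98 dB
∠T = (0°) − (84.29°) = -84.29°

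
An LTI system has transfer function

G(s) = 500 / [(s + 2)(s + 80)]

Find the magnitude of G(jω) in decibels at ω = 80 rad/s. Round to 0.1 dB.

At s = jω = j80:
pole (s+2): 2 + j80 → |·| = √(2²+80²) = √6404 ≈ 80.025, ∠ = arctan(80/2) ≈ 88.57°
pole (s+80): 80 + j80 → |·| = √(80²+80²) = √12800 ≈ 113.14, ∠ = arctan(80/80) ≈ 45.00°
|G| = 500 / 9054 ≈ 0.055224
Gain = 20 log₁₀(0.055224) ≈ -25.16 dB

-25.2 dB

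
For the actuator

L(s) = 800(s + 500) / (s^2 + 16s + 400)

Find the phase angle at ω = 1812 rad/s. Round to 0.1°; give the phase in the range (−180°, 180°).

At s = jω = j1812:
zero (s+500): 500 + j1812 → |·| = √(500²+1812²) = √3533344 ≈ 1879.7, ∠ = arctan(1812/500) ≈ 74.57°
quadratic: (j1812)² + 16·j1812 + 400 = -3282944 + j28992 → |·| ≈ 3.2831e+06, ∠ ≈ 179.49°
∠L = 74.57° − 179.49° = -104.92°

-104.9°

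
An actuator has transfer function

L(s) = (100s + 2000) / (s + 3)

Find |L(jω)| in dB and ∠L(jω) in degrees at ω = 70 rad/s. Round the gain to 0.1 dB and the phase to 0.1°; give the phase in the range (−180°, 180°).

Substitute s = j70:
Numerator: 100(j70) + 2000 = 2000 + j7000
Denominator: (j70) + 3 = 3 + j70
|N| = √(2000² + 7000²) ≈ 7280.1, ∠N ≈ 74.05°
|D| = √(3² + 70²) ≈ 70.064, ∠D ≈ 87.55°
|L| = 7280.1 / 70.064 ≈ 103.91
Gain = 20 log₁₀(103.91) ≈ 40.33 dB
∠L = 74.05° − 87.55° = -13.50°

40.3 dB, -13.5°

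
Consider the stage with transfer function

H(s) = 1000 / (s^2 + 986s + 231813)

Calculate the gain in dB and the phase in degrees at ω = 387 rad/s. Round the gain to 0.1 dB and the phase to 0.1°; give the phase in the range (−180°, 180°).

Substitute s = j387:
Numerator: 1000 = 1000 + j0
Denominator: (j387)^2 + 986(j387) + 231813 = 82044 + j381582
|N| = √(1000² + 0²) ≈ 1000, ∠N ≈ 0.00°
|D| = √(82044² + 381582²) ≈ 3.903e+05, ∠D ≈ 77.87°
|H| = 1000 / 3.903e+05 ≈ 0.0025621
Gain = 20 log₁₀(0.0025621) ≈ -51.83 dB
∠H = 0.00° − 77.87° = -77.87°

-51.8 dB, -77.9°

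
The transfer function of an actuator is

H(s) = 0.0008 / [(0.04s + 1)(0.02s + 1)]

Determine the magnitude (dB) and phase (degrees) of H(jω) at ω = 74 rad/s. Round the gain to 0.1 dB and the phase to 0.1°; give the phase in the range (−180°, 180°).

At ω = 74 rad/s:
pole (1 + j74·0.04) = 1 + j2.96 → |·| ≈ 3.1244, ∠ ≈ 71.33°
pole (1 + j74·0.02) = 1 + j1.48 → |·| ≈ 1.7862, ∠ ≈ 55.95°
|H| = 0.0008 · 1 / (3.1244 · 1.7862) ≈ 0.00014335
Gain = 20 log₁₀(0.00014335) ≈ -76.87 dB
∠H = (0°) − (71.33° + 55.95°) = -127.28°

-76.9 dB, -127.3°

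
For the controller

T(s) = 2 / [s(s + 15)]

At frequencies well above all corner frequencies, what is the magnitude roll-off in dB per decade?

-40 dB/decade

Each pole contributes −20 dB/decade at high frequency; each zero contributes +20 dB/decade.
Net: 0 zero(s) − 2 pole(s) → -40 dB/decade.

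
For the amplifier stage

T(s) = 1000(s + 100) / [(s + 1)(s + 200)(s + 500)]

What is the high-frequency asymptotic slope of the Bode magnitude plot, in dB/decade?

-40 dB/decade

Each pole contributes −20 dB/decade at high frequency; each zero contributes +20 dB/decade.
Net: 1 zero(s) − 3 pole(s) → -40 dB/decade.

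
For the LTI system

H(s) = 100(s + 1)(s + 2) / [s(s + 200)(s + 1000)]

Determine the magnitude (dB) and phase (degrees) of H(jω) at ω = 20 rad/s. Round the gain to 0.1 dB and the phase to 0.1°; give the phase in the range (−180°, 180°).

At s = jω = j20:
zero (s+1): 1 + j20 → |·| = √(1²+20²) = √401 ≈ 20.025, ∠ = arctan(20/1) ≈ 87.14°
zero (s+2): 2 + j20 → |·| = √(2²+20²) = √404 ≈ 20.1, ∠ = arctan(20/2) ≈ 84.29°
pole (s+200): 200 + j20 → |·| = √(200²+20²) = √40400 ≈ 201, ∠ = arctan(20/200) ≈ 5.71°
pole (s+1000): 1000 + j20 → |·| = √(1000²+20²) = √1000400 ≈ 1000.2, ∠ = arctan(20/1000) ≈ 1.15°
pole at origin: |s| = 20, ∠ = 90.00° (in denominator)
|H| = 100 · 402.5 / 4.0208e+06 ≈ 0.01001
Gain = 20 log₁₀(0.01001) ≈ -39.99 dB
∠H = 171.43° − 96.86° = 74.57°

-40.0 dB, 74.6°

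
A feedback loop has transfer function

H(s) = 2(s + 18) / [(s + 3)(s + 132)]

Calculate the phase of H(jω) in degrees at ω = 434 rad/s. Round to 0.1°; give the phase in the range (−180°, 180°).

At s = jω = j434:
zero (s+18): 18 + j434 → |·| = √(18²+434²) = √188680 ≈ 434.37, ∠ = arctan(434/18) ≈ 87.63°
pole (s+3): 3 + j434 → |·| = √(3²+434²) = √188365 ≈ 434.01, ∠ = arctan(434/3) ≈ 89.60°
pole (s+132): 132 + j434 → |·| = √(132²+434²) = √205780 ≈ 453.63, ∠ = arctan(434/132) ≈ 73.08°
∠H = 87.63° − 162.68° = -75.05°

-75.1°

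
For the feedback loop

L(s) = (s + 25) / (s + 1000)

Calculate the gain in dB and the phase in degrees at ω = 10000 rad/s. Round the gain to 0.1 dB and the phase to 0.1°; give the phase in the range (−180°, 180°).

At s = jω = j10000:
zero (s+25): 25 + j10000 → |·| = √(25²+10000²) = √100000625 ≈ 10000, ∠ = arctan(10000/25) ≈ 89.86°
pole (s+1000): 1000 + j10000 → |·| = √(1000²+10000²) = √101000000 ≈ 10050, ∠ = arctan(10000/1000) ≈ 84.29°
|L| = 1 · 10000 / 10050 ≈ 0.99502
Gain = 20 log₁₀(0.99502) ≈ -0.04 dB
∠L = 89.86° − 84.29° = 5.57°

-0.0 dB, 5.6°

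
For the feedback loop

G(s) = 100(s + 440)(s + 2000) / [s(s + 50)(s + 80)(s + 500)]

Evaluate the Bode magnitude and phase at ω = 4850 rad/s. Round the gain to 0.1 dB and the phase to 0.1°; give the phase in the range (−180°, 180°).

-106.8 dB, 159.8°

At s = jω = j4850:
zero (s+440): 440 + j4850 → |·| = √(440²+4850²) = √23716100 ≈ 4869.9, ∠ = arctan(4850/440) ≈ 84.82°
zero (s+2000): 2000 + j4850 → |·| = √(2000²+4850²) = √27522500 ≈ 5246.2, ∠ = arctan(4850/2000) ≈ 67.59°
pole (s+50): 50 + j4850 → |·| = √(50²+4850²) = √23525000 ≈ 4850.3, ∠ = arctan(4850/50) ≈ 89.41°
pole (s+80): 80 + j4850 → |·| = √(80²+4850²) = √23528900 ≈ 4850.7, ∠ = arctan(4850/80) ≈ 89.06°
pole (s+500): 500 + j4850 → |·| = √(500²+4850²) = √23772500 ≈ 4875.7, ∠ = arctan(4850/500) ≈ 84.11°
pole at origin: |s| = 4850, ∠ = 90.00° (in denominator)
|G| = 100 · 2.5548e+07 / 5.5635e+14 ≈ 4.5921e-06
Gain = 20 log₁₀(4.5921e-06) ≈ -106.76 dB
∠G = 152.41° − 352.58° = -200.17° ≡ 159.83° (principal value)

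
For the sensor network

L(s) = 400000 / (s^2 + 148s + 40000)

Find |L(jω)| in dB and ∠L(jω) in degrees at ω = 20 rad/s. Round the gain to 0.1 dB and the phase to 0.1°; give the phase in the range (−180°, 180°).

20.1 dB, -4.3°

At s = jω = j20:
quadratic: (j20)² + 148·j20 + 40000 = 39600 + j2960 → |·| ≈ 39710, ∠ ≈ 4.27°
|L| = 400000 / 39710 ≈ 10.073
Gain = 20 log₁₀(10.073) ≈ 20.06 dB
∠L = 0.00° − 4.27° = -4.27°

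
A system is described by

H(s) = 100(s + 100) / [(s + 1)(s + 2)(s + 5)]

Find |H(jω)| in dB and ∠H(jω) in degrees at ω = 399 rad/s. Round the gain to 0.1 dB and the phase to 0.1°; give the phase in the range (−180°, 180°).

At s = jω = j399:
zero (s+100): 100 + j399 → |·| = √(100²+399²) = √169201 ≈ 411.34, ∠ = arctan(399/100) ≈ 75.93°
pole (s+1): 1 + j399 → |·| = √(1²+399²) = √159202 ≈ 399, ∠ = arctan(399/1) ≈ 89.86°
pole (s+2): 2 + j399 → |·| = √(2²+399²) = √159205 ≈ 399.01, ∠ = arctan(399/2) ≈ 89.71°
pole (s+5): 5 + j399 → |·| = √(5²+399²) = √159226 ≈ 399.03, ∠ = arctan(399/5) ≈ 89.28°
|H| = 100 · 411.34 / 6.3528e+07 ≈ 0.00064749
Gain = 20 log₁₀(0.00064749) ≈ -63.78 dB
∠H = 75.93° − 268.85° = -192.92° ≡ 167.08° (principal value)

-63.8 dB, 167.1°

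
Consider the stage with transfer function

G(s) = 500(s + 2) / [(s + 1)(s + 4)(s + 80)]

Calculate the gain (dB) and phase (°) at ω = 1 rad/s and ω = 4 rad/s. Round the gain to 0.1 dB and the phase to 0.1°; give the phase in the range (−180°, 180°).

At s = jω = j1:
zero (s+2): 2 + j1 → |·| = √(2²+1²) = √5 ≈ 2.2361, ∠ = arctan(1/2) ≈ 26.57°
pole (s+1): 1 + j1 → |·| = √(1²+1²) = √2 ≈ 1.4142, ∠ = arctan(1/1) ≈ 45.00°
pole (s+4): 4 + j1 → |·| = √(4²+1²) = √17 ≈ 4.1231, ∠ = arctan(1/4) ≈ 14.04°
pole (s+80): 80 + j1 → |·| = √(80²+1²) = √6401 ≈ 80.006, ∠ = arctan(1/80) ≈ 0.72°
|G| = 500 · 2.2361 / 466.51 ≈ 2.3966
Gain = 20 log₁₀(2.3966) ≈ 7.59 dB
∠G = 26.57° − 59.76° = -33.19°

At s = jω = j4:
zero (s+2): 2 + j4 → |·| = √(2²+4²) = √20 ≈ 4.4721, ∠ = arctan(4/2) ≈ 63.43°
pole (s+1): 1 + j4 → |·| = √(1²+4²) = √17 ≈ 4.1231, ∠ = arctan(4/1) ≈ 75.96°
pole (s+4): 4 + j4 → |·| = √(4²+4²) = √32 ≈ 5.6569, ∠ = arctan(4/4) ≈ 45.00°
pole (s+80): 80 + j4 → |·| = √(80²+4²) = √6416 ≈ 80.1, ∠ = arctan(4/80) ≈ 2.86°
|G| = 500 · 4.4721 / 1868.2 ≈ 1.1969
Gain = 20 log₁₀(1.1969) ≈ 1.56 dB
∠G = 63.43° − 123.82° = -60.39°

ω = 1: 7.6 dB, -33.2°; ω = 4: 1.6 dB, -60.4°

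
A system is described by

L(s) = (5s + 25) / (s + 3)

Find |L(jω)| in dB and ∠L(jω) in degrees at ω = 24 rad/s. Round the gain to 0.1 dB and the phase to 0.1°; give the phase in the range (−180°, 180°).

Substitute s = j24:
Numerator: 5(j24) + 25 = 25 + j120
Denominator: (j24) + 3 = 3 + j24
|N| = √(25² + 120²) ≈ 122.58, ∠N ≈ 78.23°
|D| = √(3² + 24²) ≈ 24.187, ∠D ≈ 82.87°
|L| = 122.58 / 24.187 ≈ 5.068
Gain = 20 log₁₀(5.068) ≈ 14.10 dB
∠L = 78.23° − 82.87° = -4.64°

14.1 dB, -4.6°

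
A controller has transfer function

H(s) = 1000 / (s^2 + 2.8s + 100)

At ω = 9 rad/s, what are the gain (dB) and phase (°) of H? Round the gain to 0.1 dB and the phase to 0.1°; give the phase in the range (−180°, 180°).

30.0 dB, -53.0°

At s = jω = j9:
quadratic: (j9)² + 2.8·j9 + 100 = 19 + j25.2 → |·| ≈ 31.56, ∠ ≈ 52.98°
|H| = 1000 / 31.56 ≈ 31.686
Gain = 20 log₁₀(31.686) ≈ 30.02 dB
∠H = 0.00° − 52.98° = -52.98°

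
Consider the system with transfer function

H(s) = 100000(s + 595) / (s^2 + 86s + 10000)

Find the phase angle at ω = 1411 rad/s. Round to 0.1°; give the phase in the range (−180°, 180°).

-109.4°

At s = jω = j1411:
zero (s+595): 595 + j1411 → |·| = √(595²+1411²) = √2344946 ≈ 1531.3, ∠ = arctan(1411/595) ≈ 67.14°
quadratic: (j1411)² + 86·j1411 + 10000 = -1980921 + j121346 → |·| ≈ 1.9846e+06, ∠ ≈ 176.49°
∠H = 67.14° − 176.49° = -109.35°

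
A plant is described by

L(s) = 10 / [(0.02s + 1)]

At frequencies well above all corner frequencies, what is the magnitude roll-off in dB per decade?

Each pole contributes −20 dB/decade at high frequency; each zero contributes +20 dB/decade.
Net: 0 zero(s) − 1 pole(s) → -20 dB/decade.

-20 dB/decade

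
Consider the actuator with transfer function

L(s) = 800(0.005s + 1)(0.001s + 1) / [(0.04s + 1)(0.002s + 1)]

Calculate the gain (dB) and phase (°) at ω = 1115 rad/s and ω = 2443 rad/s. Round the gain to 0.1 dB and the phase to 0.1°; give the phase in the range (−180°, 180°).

ω = 1115: 35.9 dB, -26.6°; ω = 2443: 34.5 dB, -14.8°

At ω = 1115 rad/s:
zero (1 + j1115·0.005) = 1 + j5.575 → |·| ≈ 5.664, ∠ ≈ 79.83°
zero (1 + j1115·0.001) = 1 + j1.115 → |·| ≈ 1.4977, ∠ ≈ 48.11°
pole (1 + j1115·0.04) = 1 + j44.6 → |·| ≈ 44.611, ∠ ≈ 88.72°
pole (1 + j1115·0.002) = 1 + j2.23 → |·| ≈ 2.444, ∠ ≈ 65.85°
|L| = 800 · 5.664 · 1.4977 / (44.611 · 2.444) ≈ 62.244
Gain = 20 log₁₀(62.244) ≈ 35.88 dB
∠L = (79.83° + 48.11°) − (88.72° + 65.85°) = -26.63°

At ω = 2443 rad/s:
zero (1 + j2443·0.005) = 1 + j12.215 → |·| ≈ 12.256, ∠ ≈ 85.32°
zero (1 + j2443·0.001) = 1 + j2.443 → |·| ≈ 2.6397, ∠ ≈ 67.74°
pole (1 + j2443·0.04) = 1 + j97.72 → |·| ≈ 97.725, ∠ ≈ 89.41°
pole (1 + j2443·0.002) = 1 + j4.886 → |·| ≈ 4.9873, ∠ ≈ 78.43°
|L| = 800 · 12.256 · 2.6397 / (97.725 · 4.9873) ≈ 53.103
Gain = 20 log₁₀(53.103) ≈ 34.50 dB
∠L = (85.32° + 67.74°) − (89.41° + 78.43°) = -14.78°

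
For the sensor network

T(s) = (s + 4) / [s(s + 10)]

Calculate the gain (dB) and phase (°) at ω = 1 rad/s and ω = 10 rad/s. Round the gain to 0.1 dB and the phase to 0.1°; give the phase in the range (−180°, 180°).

ω = 1: -7.7 dB, -81.7°; ω = 10: -22.4 dB, -66.8°

At s = jω = j1:
zero (s+4): 4 + j1 → |·| = √(4²+1²) = √17 ≈ 4.1231, ∠ = arctan(1/4) ≈ 14.04°
pole (s+10): 10 + j1 → |·| = √(10²+1²) = √101 ≈ 10.05, ∠ = arctan(1/10) ≈ 5.71°
pole at origin: |s| = 1, ∠ = 90.00° (in denominator)
|T| = 1 · 4.1231 / 10.05 ≈ 0.41026
Gain = 20 log₁₀(0.41026) ≈ -7.74 dB
∠T = 14.04° − 95.71° = -81.67°

At s = jω = j10:
zero (s+4): 4 + j10 → |·| = √(4²+10²) = √116 ≈ 10.77, ∠ = arctan(10/4) ≈ 68.20°
pole (s+10): 10 + j10 → |·| = √(10²+10²) = √200 ≈ 14.142, ∠ = arctan(10/10) ≈ 45.00°
pole at origin: |s| = 10, ∠ = 90.00° (in denominator)
|T| = 1 · 10.77 / 141.42 ≈ 0.076156
Gain = 20 log₁₀(0.076156) ≈ -22.37 dB
∠T = 68.20° − 135.00° = -66.80°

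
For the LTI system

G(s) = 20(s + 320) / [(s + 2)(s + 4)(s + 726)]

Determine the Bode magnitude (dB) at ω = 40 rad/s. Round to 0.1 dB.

-45.2 dB

At s = jω = j40:
zero (s+320): 320 + j40 → |·| = √(320²+40²) = √104000 ≈ 322.49, ∠ = arctan(40/320) ≈ 7.13°
pole (s+2): 2 + j40 → |·| = √(2²+40²) = √1604 ≈ 40.05, ∠ = arctan(40/2) ≈ 87.14°
pole (s+4): 4 + j40 → |·| = √(4²+40²) = √1616 ≈ 40.2, ∠ = arctan(40/4) ≈ 84.29°
pole (s+726): 726 + j40 → |·| = √(726²+40²) = √528676 ≈ 727.1, ∠ = arctan(40/726) ≈ 3.15°
|G| = 20 · 322.49 / 1.1706e+06 ≈ 0.0055098
Gain = 20 log₁₀(0.0055098) ≈ -45.18 dB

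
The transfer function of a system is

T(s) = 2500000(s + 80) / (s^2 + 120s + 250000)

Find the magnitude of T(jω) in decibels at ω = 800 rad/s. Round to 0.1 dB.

At s = jω = j800:
zero (s+80): 80 + j800 → |·| = √(80²+800²) = √646400 ≈ 803.99, ∠ = arctan(800/80) ≈ 84.29°
quadratic: (j800)² + 120·j800 + 250000 = -390000 + j96000 → |·| ≈ 4.0164e+05, ∠ ≈ 166.17°
|T| = 2500000 · 803.99 / 4.0164e+05 ≈ 5004.4
Gain = 20 log₁₀(5004.4) ≈ 73.99 dB

74.0 dB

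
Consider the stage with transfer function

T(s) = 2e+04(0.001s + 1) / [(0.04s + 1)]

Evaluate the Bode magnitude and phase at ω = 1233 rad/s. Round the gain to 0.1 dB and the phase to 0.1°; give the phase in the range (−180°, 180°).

56.2 dB, -37.9°

At ω = 1233 rad/s:
zero (1 + j1233·0.001) = 1 + j1.233 → |·| ≈ 1.5875, ∠ ≈ 50.96°
pole (1 + j1233·0.04) = 1 + j49.32 → |·| ≈ 49.33, ∠ ≈ 88.84°
|T| = 2e+04 · 1.5875 / (49.33) ≈ 643.62
Gain = 20 log₁₀(643.62) ≈ 56.17 dB
∠T = (50.96°) − (88.84°) = -37.88°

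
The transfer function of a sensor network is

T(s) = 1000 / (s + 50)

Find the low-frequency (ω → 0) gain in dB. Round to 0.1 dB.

26.0 dB

T(0) = 1000 / (50) = 20
20 log₁₀(20) ≈ 26.02 dB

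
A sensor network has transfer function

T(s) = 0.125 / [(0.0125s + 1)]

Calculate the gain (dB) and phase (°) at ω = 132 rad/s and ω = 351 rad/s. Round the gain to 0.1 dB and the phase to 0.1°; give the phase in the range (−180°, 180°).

ω = 132: -23.8 dB, -58.8°; ω = 351: -31.1 dB, -77.2°

At ω = 132 rad/s:
pole (1 + j132·0.0125) = 1 + j1.65 → |·| ≈ 1.9294, ∠ ≈ 58.78°
|T| = 0.125 · 1 / (1.9294) ≈ 0.064787
Gain = 20 log₁₀(0.064787) ≈ -23.77 dB
∠T = (0°) − (58.78°) = -58.78°

At ω = 351 rad/s:
pole (1 + j351·0.0125) = 1 + j4.3875 → |·| ≈ 4.5, ∠ ≈ 77.16°
|T| = 0.125 · 1 / (4.5) ≈ 0.027778
Gain = 20 log₁₀(0.027778) ≈ -31.13 dB
∠T = (0°) − (77.16°) = -77.16°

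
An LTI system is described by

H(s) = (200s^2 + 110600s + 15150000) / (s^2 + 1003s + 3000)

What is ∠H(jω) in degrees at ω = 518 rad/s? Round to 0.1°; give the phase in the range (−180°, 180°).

6.9°

Substitute s = j518:
Numerator: 200(j518)^2 + 110600(j518) + 15150000 = -38514800 + j57290800
Denominator: (j518)^2 + 1003(j518) + 3000 = -265324 + j519554
|N| = √(38514800² + 57290800²) ≈ 6.9034e+07, ∠N ≈ 123.91°
|D| = √(265324² + 519554²) ≈ 5.8338e+05, ∠D ≈ 117.05°
∠H = 123.91° − 117.05° = 6.86°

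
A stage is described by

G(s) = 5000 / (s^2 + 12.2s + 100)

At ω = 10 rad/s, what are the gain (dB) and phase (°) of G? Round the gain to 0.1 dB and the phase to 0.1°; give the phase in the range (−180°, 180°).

At s = jω = j10:
quadratic: (j10)² + 12.2·j10 + 100 = 0 + j122 → |·| ≈ 122, ∠ ≈ 90.00°
|G| = 5000 / 122 ≈ 40.984
Gain = 20 log₁₀(40.984) ≈ 32.25 dB
∠G = 0.00° − 90.00° = -90.00°

32.3 dB, -90.0°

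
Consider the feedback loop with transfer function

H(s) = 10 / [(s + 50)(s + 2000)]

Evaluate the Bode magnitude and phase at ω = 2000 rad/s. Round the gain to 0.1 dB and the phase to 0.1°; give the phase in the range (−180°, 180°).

-115.1 dB, -133.6°

At s = jω = j2000:
pole (s+50): 50 + j2000 → |·| = √(50²+2000²) = √4002500 ≈ 2000.6, ∠ = arctan(2000/50) ≈ 88.57°
pole (s+2000): 2000 + j2000 → |·| = √(2000²+2000²) = √8000000 ≈ 2828.4, ∠ = arctan(2000/2000) ≈ 45.00°
|H| = 10 / 5.6585e+06 ≈ 1.7673e-06
Gain = 20 log₁₀(1.7673e-06) ≈ -115.05 dB
∠H = 0.00° − 133.57° = -133.57°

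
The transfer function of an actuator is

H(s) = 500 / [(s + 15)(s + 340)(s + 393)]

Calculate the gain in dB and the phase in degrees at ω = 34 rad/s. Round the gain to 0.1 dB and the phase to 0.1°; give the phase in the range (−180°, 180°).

-80.0 dB, -76.8°

At s = jω = j34:
pole (s+15): 15 + j34 → |·| = √(15²+34²) = √1381 ≈ 37.162, ∠ = arctan(34/15) ≈ 66.19°
pole (s+340): 340 + j34 → |·| = √(340²+34²) = √116756 ≈ 341.7, ∠ = arctan(34/340) ≈ 5.71°
pole (s+393): 393 + j34 → |·| = √(393²+34²) = √155605 ≈ 394.47, ∠ = arctan(34/393) ≈ 4.94°
|H| = 500 / 5.0091e+06 ≈ 9.9818e-05
Gain = 20 log₁₀(9.9818e-05) ≈ -80.02 dB
∠H = 0.00° − 76.84° = -76.84°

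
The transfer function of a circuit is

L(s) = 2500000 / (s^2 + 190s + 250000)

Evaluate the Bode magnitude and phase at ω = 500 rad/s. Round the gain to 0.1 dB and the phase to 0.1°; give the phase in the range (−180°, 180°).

28.4 dB, -90.0°

At s = jω = j500:
quadratic: (j500)² + 190·j500 + 250000 = 0 + j95000 → |·| ≈ 95000, ∠ ≈ 90.00°
|L| = 2500000 / 95000 ≈ 26.316
Gain = 20 log₁₀(26.316) ≈ 28.40 dB
∠L = 0.00° − 90.00° = -90.00°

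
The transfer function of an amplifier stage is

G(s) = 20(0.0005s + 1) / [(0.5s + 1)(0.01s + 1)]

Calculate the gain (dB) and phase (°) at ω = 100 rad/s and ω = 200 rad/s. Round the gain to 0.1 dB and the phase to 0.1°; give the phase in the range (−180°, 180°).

At ω = 100 rad/s:
zero (1 + j100·0.0005) = 1 + j0.05 → |·| ≈ 1.0012, ∠ ≈ 2.86°
pole (1 + j100·0.5) = 1 + j50 → |·| ≈ 50.01, ∠ ≈ 88.85°
pole (1 + j100·0.01) = 1 + j1 → |·| ≈ 1.4142, ∠ ≈ 45.00°
|G| = 20 · 1.0012 / (50.01 · 1.4142) ≈ 0.28313
Gain = 20 log₁₀(0.28313) ≈ -10.96 dB
∠G = (2.86°) − (88.85° + 45.00°) = -130.99°

At ω = 200 rad/s:
zero (1 + j200·0.0005) = 1 + j0.1 → |·| ≈ 1.005, ∠ ≈ 5.71°
pole (1 + j200·0.5) = 1 + j100 → |·| ≈ 100, ∠ ≈ 89.43°
pole (1 + j200·0.01) = 1 + j2 → |·| ≈ 2.2361, ∠ ≈ 63.43°
|G| = 20 · 1.005 / (100 · 2.2361) ≈ 0.089889
Gain = 20 log₁₀(0.089889) ≈ -20.93 dB
∠G = (5.71°) − (89.43° + 63.43°) = -147.15°

ω = 100: -11.0 dB, -131.0°; ω = 200: -20.9 dB, -147.2°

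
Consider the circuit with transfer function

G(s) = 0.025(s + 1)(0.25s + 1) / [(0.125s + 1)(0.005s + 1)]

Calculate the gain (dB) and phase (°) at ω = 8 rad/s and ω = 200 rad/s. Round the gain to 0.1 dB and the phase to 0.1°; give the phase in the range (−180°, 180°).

At ω = 8 rad/s:
zero (1 + j8·1) = 1 + j8 → |·| ≈ 8.0623, ∠ ≈ 82.87°
zero (1 + j8·0.25) = 1 + j2 → |·| ≈ 2.2361, ∠ ≈ 63.43°
pole (1 + j8·0.125) = 1 + j1 → |·| ≈ 1.4142, ∠ ≈ 45.00°
pole (1 + j8·0.005) = 1 + j0.04 → |·| ≈ 1.0008, ∠ ≈ 2.29°
|G| = 0.025 · 8.0623 · 2.2361 / (1.4142 · 1.0008) ≈ 0.31844
Gain = 20 log₁₀(0.31844) ≈ -9.94 dB
∠G = (82.87° + 63.43°) − (45.00° + 2.29°) = 99.01°

At ω = 200 rad/s:
zero (1 + j200·1) = 1 + j200 → |·| ≈ 200, ∠ ≈ 89.71°
zero (1 + j200·0.25) = 1 + j50 → |·| ≈ 50.01, ∠ ≈ 88.85°
pole (1 + j200·0.125) = 1 + j25 → |·| ≈ 25.02, ∠ ≈ 87.71°
pole (1 + j200·0.005) = 1 + j1 → |·| ≈ 1.4142, ∠ ≈ 45.00°
|G| = 0.025 · 200 · 50.01 / (25.02 · 1.4142) ≈ 7.0669
Gain = 20 log₁₀(7.0669) ≈ 16.98 dB
∠G = (89.71° + 88.85°) − (87.71° + 45.00°) = 45.85°

ω = 8: -9.9 dB, 99.0°; ω = 200: 17.0 dB, 45.9°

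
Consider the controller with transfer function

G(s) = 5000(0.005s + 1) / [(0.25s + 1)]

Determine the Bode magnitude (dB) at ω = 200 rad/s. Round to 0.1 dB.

At ω = 200 rad/s:
zero (1 + j200·0.005) = 1 + j1 → |·| ≈ 1.4142, ∠ ≈ 45.00°
pole (1 + j200·0.25) = 1 + j50 → |·| ≈ 50.01, ∠ ≈ 88.85°
|G| = 5000 · 1.4142 / (50.01) ≈ 141.39
Gain = 20 log₁₀(141.39) ≈ 43.01 dB

43.0 dB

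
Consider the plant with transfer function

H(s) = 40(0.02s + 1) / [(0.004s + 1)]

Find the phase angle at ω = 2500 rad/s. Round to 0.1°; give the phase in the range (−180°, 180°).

At ω = 2500 rad/s:
zero (1 + j2500·0.02) = 1 + j50 → |·| ≈ 50.01, ∠ ≈ 88.85°
pole (1 + j2500·0.004) = 1 + j10 → |·| ≈ 10.05, ∠ ≈ 84.29°
∠H = (88.85°) − (84.29°) = 4.56°

4.6°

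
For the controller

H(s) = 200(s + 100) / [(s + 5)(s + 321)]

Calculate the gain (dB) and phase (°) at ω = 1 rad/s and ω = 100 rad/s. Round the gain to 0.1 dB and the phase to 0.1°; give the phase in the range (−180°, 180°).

ω = 1: 21.7 dB, -10.9°; ω = 100: -1.5 dB, -59.4°

At s = jω = j1:
zero (s+100): 100 + j1 → |·| = √(100²+1²) = √10001 ≈ 100, ∠ = arctan(1/100) ≈ 0.57°
pole (s+5): 5 + j1 → |·| = √(5²+1²) = √26 ≈ 5.099, ∠ = arctan(1/5) ≈ 11.31°
pole (s+321): 321 + j1 → |·| = √(321²+1²) = √103042 ≈ 321, ∠ = arctan(1/321) ≈ 0.18°
|H| = 200 · 100 / 1636.8 ≈ 12.219
Gain = 20 log₁₀(12.219) ≈ 21.74 dB
∠H = 0.57° − 11.49° = -10.92°

At s = jω = j100:
zero (s+100): 100 + j100 → |·| = √(100²+100²) = √20000 ≈ 141.42, ∠ = arctan(100/100) ≈ 45.00°
pole (s+5): 5 + j100 → |·| = √(5²+100²) = √10025 ≈ 100.12, ∠ = arctan(100/5) ≈ 87.14°
pole (s+321): 321 + j100 → |·| = √(321²+100²) = √113041 ≈ 336.22, ∠ = arctan(100/321) ≈ 17.30°
|H| = 200 · 141.42 / 33662 ≈ 0.84024
Gain = 20 log₁₀(0.84024) ≈ -1.51 dB
∠H = 45.00° − 104.44° = -59.44°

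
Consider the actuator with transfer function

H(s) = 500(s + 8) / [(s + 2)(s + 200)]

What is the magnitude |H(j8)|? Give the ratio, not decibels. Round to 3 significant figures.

3.43

At s = jω = j8:
zero (s+8): 8 + j8 → |·| = √(8²+8²) = √128 ≈ 11.314, ∠ = arctan(8/8) ≈ 45.00°
pole (s+2): 2 + j8 → |·| = √(2²+8²) = √68 ≈ 8.2462, ∠ = arctan(8/2) ≈ 75.96°
pole (s+200): 200 + j8 → |·| = √(200²+8²) = √40064 ≈ 200.16, ∠ = arctan(8/200) ≈ 2.29°
|H| = 500 · 11.314 / 1650.6 ≈ 3.4272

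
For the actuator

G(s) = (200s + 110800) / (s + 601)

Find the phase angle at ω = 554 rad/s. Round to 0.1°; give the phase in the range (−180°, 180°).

2.3°

Substitute s = j554:
Numerator: 200(j554) + 110800 = 110800 + j110800
Denominator: (j554) + 601 = 601 + j554
|N| = √(110800² + 110800²) ≈ 1.5669e+05, ∠N ≈ 45.00°
|D| = √(601² + 554²) ≈ 817.38, ∠D ≈ 42.67°
∠G = 45.00° − 42.67° = 2.33°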